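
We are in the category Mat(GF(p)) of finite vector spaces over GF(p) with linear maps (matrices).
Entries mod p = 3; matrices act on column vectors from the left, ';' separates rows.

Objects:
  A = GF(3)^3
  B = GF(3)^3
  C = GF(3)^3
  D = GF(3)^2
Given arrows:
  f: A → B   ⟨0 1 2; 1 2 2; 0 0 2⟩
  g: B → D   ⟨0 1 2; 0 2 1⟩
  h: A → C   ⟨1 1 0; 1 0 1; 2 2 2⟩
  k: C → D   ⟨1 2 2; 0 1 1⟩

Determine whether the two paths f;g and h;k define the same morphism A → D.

Answer: DOES NOT COMMUTE

Trace:
Path 1 = f;g:
  e0=(1,0,0) f→(0,1,0) g→(1,2)
  e1=(0,1,0) f→(1,2,0) g→(2,1)
  e2=(0,0,1) f→(2,2,2) g→(0,0)
  ⟦path⟧₁ = ⟨1 2 0; 2 1 0⟩
Path 2 = h;k:
  e0=(1,0,0) h→(1,1,2) k→(1,0)
  e1=(0,1,0) h→(1,0,2) k→(2,2)
  e2=(0,0,1) h→(0,1,2) k→(0,0)
  ⟦path⟧₂ = ⟨1 2 0; 0 2 0⟩
Equal? NO — does not commute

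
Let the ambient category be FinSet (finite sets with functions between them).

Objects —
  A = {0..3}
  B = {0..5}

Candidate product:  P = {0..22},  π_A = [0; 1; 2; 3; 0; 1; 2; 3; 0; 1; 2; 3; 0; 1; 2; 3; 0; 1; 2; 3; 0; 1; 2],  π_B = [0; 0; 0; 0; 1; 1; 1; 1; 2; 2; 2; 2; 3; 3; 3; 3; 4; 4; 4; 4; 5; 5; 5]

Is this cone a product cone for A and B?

Answer: NOT A VALID PRODUCT — |P|=23 ≠ |A|·|B|=24

Trace:
|A|·|B| = 4·6 = 24;  |P| = 23
  → cardinalities differ; no bijection possible.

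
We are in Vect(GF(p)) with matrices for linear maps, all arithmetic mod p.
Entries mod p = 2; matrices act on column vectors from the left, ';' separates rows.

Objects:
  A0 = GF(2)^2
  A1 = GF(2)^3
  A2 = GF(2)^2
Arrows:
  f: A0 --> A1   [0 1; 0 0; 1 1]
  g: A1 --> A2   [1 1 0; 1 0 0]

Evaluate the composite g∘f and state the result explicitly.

  e0=⟨1,0⟩ f-->⟨0,0,1⟩ g-->⟨0,0⟩
  e1=⟨0,1⟩ f-->⟨1,0,1⟩ g-->⟨1,1⟩
composite: [0 1; 0 1]

Answer: [0 1; 0 1]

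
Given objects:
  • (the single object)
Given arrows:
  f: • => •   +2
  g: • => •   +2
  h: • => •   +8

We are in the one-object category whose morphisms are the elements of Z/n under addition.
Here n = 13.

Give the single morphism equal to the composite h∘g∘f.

Answer: +12

Derivation:
  0 +2≡2 +2≡4 +8≡12  (mod 13)
composite: +12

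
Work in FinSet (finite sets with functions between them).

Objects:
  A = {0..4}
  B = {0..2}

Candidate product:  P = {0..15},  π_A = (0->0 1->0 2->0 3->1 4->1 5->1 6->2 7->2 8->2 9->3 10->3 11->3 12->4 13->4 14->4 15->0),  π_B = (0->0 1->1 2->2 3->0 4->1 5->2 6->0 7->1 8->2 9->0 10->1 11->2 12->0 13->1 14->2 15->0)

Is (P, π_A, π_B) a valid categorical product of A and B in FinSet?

Answer: NOT A VALID PRODUCT — |P|=16 ≠ |A|·|B|=15

Trace:
|A|·|B| = 5·3 = 15;  |P| = 16
  → cardinalities differ; no bijection possible.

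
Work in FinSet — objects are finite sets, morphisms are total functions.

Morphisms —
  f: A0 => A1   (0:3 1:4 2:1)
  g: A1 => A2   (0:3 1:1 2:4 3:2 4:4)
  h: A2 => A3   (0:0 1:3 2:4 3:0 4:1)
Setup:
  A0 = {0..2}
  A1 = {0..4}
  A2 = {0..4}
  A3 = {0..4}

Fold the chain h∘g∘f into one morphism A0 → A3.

  0 f=>3 g=>2 h=>4
  1 f=>4 g=>4 h=>1
  2 f=>1 g=>1 h=>3
⟦path⟧: (0:4 1:1 2:3)

Answer: (0:4 1:1 2:3)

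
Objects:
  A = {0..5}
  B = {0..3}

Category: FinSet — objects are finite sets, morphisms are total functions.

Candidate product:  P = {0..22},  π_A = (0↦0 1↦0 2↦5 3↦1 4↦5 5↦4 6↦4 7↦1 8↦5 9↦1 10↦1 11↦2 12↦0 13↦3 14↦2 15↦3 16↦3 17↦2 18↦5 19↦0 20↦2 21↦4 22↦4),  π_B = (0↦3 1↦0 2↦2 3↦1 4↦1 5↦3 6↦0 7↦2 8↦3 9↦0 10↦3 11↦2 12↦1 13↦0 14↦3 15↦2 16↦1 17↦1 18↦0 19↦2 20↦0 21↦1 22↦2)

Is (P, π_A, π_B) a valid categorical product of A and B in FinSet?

Answer: NOT A VALID PRODUCT — |P|=23 ≠ |A|·|B|=24

Derivation:
|A|·|B| = 6·4 = 24;  |P| = 23
  → cardinalities differ; no bijection possible.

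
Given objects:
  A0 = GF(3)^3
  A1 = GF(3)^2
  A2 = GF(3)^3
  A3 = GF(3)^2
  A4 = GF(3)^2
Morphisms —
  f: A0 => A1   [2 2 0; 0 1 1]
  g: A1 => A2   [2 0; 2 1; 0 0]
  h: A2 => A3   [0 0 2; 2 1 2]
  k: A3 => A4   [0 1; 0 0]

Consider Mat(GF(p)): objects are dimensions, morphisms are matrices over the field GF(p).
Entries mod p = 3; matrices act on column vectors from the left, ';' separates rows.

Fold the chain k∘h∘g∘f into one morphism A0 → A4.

Answer: [0 1 1; 0 0 0]

Trace:
  e0=[1,0,0] f=>[2,0] g=>[1,1,0] h=>[0,0] k=>[0,0]
  e1=[0,1,0] f=>[2,1] g=>[1,2,0] h=>[0,1] k=>[1,0]
  e2=[0,0,1] f=>[0,1] g=>[0,1,0] h=>[0,1] k=>[1,0]
result: [0 1 1; 0 0 0]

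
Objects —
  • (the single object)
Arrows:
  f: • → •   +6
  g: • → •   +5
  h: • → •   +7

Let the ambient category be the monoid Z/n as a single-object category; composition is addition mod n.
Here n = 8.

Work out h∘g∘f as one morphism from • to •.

  0 +6≡6 +5≡3 +7≡2  (mod 8)
result: +2

Answer: +2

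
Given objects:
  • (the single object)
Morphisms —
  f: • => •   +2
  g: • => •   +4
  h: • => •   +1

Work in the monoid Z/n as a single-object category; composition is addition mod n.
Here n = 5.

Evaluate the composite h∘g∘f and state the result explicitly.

  0 +2≡2 +4≡1 +1≡2  (mod 5)
⟦path⟧: +2

Answer: +2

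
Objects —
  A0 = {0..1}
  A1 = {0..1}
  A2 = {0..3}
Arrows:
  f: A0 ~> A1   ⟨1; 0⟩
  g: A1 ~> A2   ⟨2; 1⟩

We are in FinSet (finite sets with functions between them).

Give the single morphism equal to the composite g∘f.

Answer: ⟨1; 2⟩

Work:
  0 f~>1 g~>1
  1 f~>0 g~>2
composite: ⟨1; 2⟩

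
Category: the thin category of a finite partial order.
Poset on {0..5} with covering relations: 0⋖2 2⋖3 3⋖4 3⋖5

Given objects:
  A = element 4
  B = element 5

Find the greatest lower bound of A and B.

Common predecessors of 4,5: {0,2,3}
  0 ⊑ 3
  2 ⊑ 3
  3 ⊑ 3
glb = 3

Answer: A∧B = 3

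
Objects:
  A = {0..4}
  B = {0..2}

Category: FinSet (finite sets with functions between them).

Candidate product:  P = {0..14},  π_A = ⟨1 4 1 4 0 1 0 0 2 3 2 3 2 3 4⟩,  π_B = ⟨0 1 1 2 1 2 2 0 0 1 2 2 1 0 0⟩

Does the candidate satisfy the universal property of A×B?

|A|·|B| = 5·3 = 15;  |P| = 15
Check the pairing map k ↦ (π_A(k), π_B(k)):
  0 -> (1,0)
  1 -> (4,1)
  2 -> (1,1)
  3 -> (4,2)
  4 -> (0,1)
  5 -> (1,2)
  6 -> (0,2)
  7 -> (0,0)
  8 -> (2,0)
  9 -> (3,1)
  10 -> (2,2)
  11 -> (3,2)
  12 -> (2,1)
  13 -> (3,0)
  14 -> (4,0)
distinct pairs in image: 15 / 15 needed
  → bijection onto A×B; projections well-typed.

Answer: VALID PRODUCT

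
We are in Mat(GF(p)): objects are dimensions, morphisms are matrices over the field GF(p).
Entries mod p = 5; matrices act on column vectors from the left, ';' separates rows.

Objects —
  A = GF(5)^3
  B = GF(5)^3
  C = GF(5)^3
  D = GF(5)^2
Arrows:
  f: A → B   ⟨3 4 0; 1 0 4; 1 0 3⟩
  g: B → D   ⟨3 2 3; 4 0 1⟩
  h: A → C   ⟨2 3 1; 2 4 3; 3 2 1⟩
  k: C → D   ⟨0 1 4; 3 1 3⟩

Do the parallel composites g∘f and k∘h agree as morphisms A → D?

1) trace f;g:
  e0=(1,0,0) f→(3,1,1) g→(4,3)
  e1=(0,1,0) f→(4,0,0) g→(2,1)
  e2=(0,0,1) f→(0,4,3) g→(2,3)
  result₁ = ⟨4 2 2; 3 1 3⟩
2) trace h;k:
  e0=(1,0,0) h→(2,2,3) k→(4,2)
  e1=(0,1,0) h→(3,4,2) k→(2,4)
  e2=(0,0,1) h→(1,3,1) k→(2,4)
  result₂ = ⟨4 2 2; 2 4 4⟩
Equal? NO — does not commute

Answer: DOES NOT COMMUTE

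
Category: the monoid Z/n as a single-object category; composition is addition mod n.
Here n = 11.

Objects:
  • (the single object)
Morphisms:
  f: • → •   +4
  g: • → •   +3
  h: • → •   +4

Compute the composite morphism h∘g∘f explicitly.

  0 +4≡4 +3≡7 +4≡0  (mod 11)
⟦path⟧: +0

Answer: +0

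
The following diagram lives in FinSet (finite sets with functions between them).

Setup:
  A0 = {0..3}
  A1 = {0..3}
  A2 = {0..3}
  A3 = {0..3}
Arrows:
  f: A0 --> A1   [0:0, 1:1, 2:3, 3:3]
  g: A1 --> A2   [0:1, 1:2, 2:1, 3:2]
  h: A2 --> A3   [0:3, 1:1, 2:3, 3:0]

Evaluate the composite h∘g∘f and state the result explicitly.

  0 f-->0 g-->1 h-->1
  1 f-->1 g-->2 h-->3
  2 f-->3 g-->2 h-->3
  3 f-->3 g-->2 h-->3
⟦path⟧: [0:1, 1:3, 2:3, 3:3]

Answer: [0:1, 1:3, 2:3, 3:3]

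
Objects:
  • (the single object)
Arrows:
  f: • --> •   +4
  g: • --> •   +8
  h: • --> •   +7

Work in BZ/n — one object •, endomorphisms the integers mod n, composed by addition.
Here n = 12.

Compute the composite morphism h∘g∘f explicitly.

  0 +4≡4 +8≡0 +7≡7  (mod 12)
composite: +7

Answer: +7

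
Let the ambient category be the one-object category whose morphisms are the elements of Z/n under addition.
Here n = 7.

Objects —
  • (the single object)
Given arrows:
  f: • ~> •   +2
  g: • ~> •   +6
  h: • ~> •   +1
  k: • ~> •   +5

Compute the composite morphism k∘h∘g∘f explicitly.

  0 +2≡2 +6≡1 +1≡2 +5≡0  (mod 7)
⟦path⟧: +0

Answer: +0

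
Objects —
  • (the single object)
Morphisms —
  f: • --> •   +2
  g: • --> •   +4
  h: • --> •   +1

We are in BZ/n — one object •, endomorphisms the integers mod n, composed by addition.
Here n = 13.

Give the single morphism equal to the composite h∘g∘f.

Answer: +7

Work:
  0 +2≡2 +4≡6 +1≡7  (mod 13)
result: +7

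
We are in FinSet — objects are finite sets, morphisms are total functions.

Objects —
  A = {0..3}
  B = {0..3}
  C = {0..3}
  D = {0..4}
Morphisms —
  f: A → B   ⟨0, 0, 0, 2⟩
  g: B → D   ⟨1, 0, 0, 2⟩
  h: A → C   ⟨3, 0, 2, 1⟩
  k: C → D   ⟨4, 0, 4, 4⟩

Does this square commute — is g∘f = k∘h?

Answer: DOES NOT COMMUTE

Trace:
Path 1 = f;g:
  0 f→0 g→1
  1 f→0 g→1
  2 f→0 g→1
  3 f→2 g→0
  result₁ = ⟨1, 1, 1, 0⟩
Path 2 = h;k:
  0 h→3 k→4
  1 h→0 k→4
  2 h→2 k→4
  3 h→1 k→0
  result₂ = ⟨4, 4, 4, 0⟩
Equal? distinct morphisms ✗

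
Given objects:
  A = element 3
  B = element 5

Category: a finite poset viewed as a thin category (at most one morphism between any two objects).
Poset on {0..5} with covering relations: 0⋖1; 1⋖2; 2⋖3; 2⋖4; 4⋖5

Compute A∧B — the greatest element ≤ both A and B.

Lower bounds of A=3 and B=5: {0,1,2}
  0 ⊑ 2
  1 ⊑ 2
  2 ⊑ 2
glb = 2

Answer: A∧B = 2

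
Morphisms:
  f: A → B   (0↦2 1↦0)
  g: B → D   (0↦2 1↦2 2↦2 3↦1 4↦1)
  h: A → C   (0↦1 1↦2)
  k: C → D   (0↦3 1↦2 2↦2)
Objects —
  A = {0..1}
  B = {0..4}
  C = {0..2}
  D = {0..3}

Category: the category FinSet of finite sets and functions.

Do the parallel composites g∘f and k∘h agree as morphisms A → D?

Answer: COMMUTES

Derivation:
1) trace f;g:
  0 f→2 g→2
  1 f→0 g→2
  result₁ = (0↦2 1↦2)
2) trace h;k:
  0 h→1 k→2
  1 h→2 k→2
  result₂ = (0↦2 1↦2)
Equal? same morphism ✓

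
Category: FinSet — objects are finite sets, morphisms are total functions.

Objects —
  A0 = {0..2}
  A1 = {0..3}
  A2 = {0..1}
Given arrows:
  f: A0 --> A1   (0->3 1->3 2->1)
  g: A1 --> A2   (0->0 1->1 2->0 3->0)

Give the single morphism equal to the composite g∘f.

  0 f-->3 g-->0
  1 f-->3 g-->0
  2 f-->1 g-->1
⟦path⟧: (0->0 1->0 2->1)

Answer: (0->0 1->0 2->1)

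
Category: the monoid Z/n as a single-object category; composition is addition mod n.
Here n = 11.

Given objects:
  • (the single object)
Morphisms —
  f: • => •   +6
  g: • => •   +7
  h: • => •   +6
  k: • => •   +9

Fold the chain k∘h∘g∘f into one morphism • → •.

Answer: +6

Work:
  0 +6≡6 +7≡2 +6≡8 +9≡6  (mod 11)
⟦path⟧: +6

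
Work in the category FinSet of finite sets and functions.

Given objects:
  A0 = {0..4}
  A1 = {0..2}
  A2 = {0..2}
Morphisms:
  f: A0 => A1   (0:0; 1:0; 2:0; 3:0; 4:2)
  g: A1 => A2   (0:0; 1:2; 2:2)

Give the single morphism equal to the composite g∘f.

Answer: (0:0; 1:0; 2:0; 3:0; 4:2)

Work:
  0 f=>0 g=>0
  1 f=>0 g=>0
  2 f=>0 g=>0
  3 f=>0 g=>0
  4 f=>2 g=>2
composite: (0:0; 1:0; 2:0; 3:0; 4:2)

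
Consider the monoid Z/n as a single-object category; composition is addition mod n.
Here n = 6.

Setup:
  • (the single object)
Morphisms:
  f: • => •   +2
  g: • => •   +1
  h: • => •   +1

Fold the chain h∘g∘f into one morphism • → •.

  0 +2≡2 +1≡3 +1≡4  (mod 6)
result: +4

Answer: +4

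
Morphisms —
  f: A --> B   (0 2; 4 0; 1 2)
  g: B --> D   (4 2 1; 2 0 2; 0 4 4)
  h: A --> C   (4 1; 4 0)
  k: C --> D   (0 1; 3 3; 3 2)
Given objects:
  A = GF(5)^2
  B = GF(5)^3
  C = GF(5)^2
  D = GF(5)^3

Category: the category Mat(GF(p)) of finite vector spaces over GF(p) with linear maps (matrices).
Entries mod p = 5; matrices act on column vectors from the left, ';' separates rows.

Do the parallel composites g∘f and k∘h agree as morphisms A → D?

1) trace f;g:
  e0=[1,0] f-->[0,4,1] g-->[4,2,0]
  e1=[0,1] f-->[2,0,2] g-->[0,3,3]
  ⟦path⟧₁ = (4 0; 2 3; 0 3)
2) trace h;k:
  e0=[1,0] h-->[4,4] k-->[4,4,0]
  e1=[0,1] h-->[1,0] k-->[0,3,3]
  ⟦path⟧₂ = (4 0; 4 3; 0 3)
Equal? distinct morphisms ✗

Answer: DOES NOT COMMUTE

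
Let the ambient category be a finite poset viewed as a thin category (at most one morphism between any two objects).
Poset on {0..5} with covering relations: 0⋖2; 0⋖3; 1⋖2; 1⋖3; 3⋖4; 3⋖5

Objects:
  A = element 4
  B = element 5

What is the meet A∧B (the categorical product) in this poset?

{x : x≤A ∧ x≤B} = {0,1,3}  (A=4, B=5)
  0 ≤ 3
  1 ≤ 3
  3 ≤ 3
glb = 3

Answer: A∧B = 3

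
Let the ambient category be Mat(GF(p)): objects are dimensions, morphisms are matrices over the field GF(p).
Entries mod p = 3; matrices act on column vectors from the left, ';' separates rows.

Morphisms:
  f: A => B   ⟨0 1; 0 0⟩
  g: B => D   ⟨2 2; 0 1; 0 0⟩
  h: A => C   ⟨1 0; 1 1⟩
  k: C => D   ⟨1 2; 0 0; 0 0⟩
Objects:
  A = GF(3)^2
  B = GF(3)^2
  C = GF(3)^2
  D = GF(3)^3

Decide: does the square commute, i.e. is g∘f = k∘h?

Path 1 = f;g:
  e0=(1,0) f=>(0,0) g=>(0,0,0)
  e1=(0,1) f=>(1,0) g=>(2,0,0)
  ⟦path⟧₁ = ⟨0 2; 0 0; 0 0⟩
Path 2 = h;k:
  e0=(1,0) h=>(1,1) k=>(0,0,0)
  e1=(0,1) h=>(0,1) k=>(2,0,0)
  ⟦path⟧₂ = ⟨0 2; 0 0; 0 0⟩
Equal? equal; square commutes

Answer: COMMUTES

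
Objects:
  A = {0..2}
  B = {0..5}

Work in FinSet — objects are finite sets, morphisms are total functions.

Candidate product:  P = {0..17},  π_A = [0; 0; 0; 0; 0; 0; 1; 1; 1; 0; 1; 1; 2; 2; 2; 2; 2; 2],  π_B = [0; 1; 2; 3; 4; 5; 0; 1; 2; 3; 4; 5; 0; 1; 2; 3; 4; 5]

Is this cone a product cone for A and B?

|A|·|B| = 3·6 = 18;  |P| = 18
Check the pairing map k ↦ (π_A(k), π_B(k)):
  0 -> (0,0)
  1 -> (0,1)
  2 -> (0,2)
  3 -> (0,3)
  4 -> (0,4)
  5 -> (0,5)
  6 -> (1,0)
  7 -> (1,1)
  8 -> (1,2)
  9 -> (0,3)  ✗ repeats pair of k=3
  10 -> (1,4)
  11 -> (1,5)
  12 -> (2,0)
  13 -> (2,1)
  14 -> (2,2)
  15 -> (2,3)
  16 -> (2,4)
  17 -> (2,5)
distinct pairs in image: 17 / 18 needed
  → (0,3) hit at k=3 and k=9

Answer: NOT A VALID PRODUCT — duplicate pair at indices 3,9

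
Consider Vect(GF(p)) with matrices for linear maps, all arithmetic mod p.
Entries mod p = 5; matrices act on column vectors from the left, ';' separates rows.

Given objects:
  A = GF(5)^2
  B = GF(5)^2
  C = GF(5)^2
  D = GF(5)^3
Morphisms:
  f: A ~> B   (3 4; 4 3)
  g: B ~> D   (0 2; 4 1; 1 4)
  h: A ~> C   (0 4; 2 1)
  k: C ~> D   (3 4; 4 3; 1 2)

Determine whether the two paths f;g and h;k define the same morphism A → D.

Answer: COMMUTES

Derivation:
Path 1 = f;g:
  e0=⟨1,0⟩ f~>⟨3,4⟩ g~>⟨3,1,4⟩
  e1=⟨0,1⟩ f~>⟨4,3⟩ g~>⟨1,4,1⟩
  result₁ = (3 1; 1 4; 4 1)
Path 2 = h;k:
  e0=⟨1,0⟩ h~>⟨0,2⟩ k~>⟨3,1,4⟩
  e1=⟨0,1⟩ h~>⟨4,1⟩ k~>⟨1,4,1⟩
  result₂ = (3 1; 1 4; 4 1)
Equal? equal; square commutes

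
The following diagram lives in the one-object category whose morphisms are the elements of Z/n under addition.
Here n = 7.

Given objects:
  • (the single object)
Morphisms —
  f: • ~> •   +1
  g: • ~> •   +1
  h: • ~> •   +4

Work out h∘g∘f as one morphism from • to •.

  0 +1≡1 +1≡2 +4≡6  (mod 7)
⟦path⟧: +6

Answer: +6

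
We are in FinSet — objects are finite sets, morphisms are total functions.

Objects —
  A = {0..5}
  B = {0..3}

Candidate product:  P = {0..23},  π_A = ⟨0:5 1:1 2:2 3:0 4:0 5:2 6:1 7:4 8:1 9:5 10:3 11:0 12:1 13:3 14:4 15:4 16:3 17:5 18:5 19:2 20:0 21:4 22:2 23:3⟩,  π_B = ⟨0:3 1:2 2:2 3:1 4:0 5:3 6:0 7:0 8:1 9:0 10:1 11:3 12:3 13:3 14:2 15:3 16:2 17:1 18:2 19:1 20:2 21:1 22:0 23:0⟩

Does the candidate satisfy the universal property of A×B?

Answer: VALID PRODUCT

Work:
|A|·|B| = 6·4 = 24;  |P| = 24
Check the pairing map k ↦ (π_A(k), π_B(k)):
  0 : (5,3)
  1 : (1,2)
  2 : (2,2)
  3 : (0,1)
  4 : (0,0)
  5 : (2,3)
  6 : (1,0)
  7 : (4,0)
  8 : (1,1)
  9 : (5,0)
  10 : (3,1)
  11 : (0,3)
  12 : (1,3)
  13 : (3,3)
  14 : (4,2)
  15 : (4,3)
  16 : (3,2)
  17 : (5,1)
  18 : (5,2)
  19 : (2,1)
  20 : (0,2)
  21 : (4,1)
  22 : (2,0)
  23 : (3,0)
distinct pairs in image: 24 / 24 needed
  → bijection onto A×B; projections well-typed.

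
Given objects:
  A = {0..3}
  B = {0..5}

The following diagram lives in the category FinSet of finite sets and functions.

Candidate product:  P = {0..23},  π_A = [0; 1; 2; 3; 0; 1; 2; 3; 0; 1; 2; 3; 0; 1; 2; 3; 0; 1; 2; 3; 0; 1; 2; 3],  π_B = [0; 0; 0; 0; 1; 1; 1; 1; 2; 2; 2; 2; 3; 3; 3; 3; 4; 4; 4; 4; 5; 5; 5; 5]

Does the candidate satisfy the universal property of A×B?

Answer: VALID PRODUCT

Trace:
|A|·|B| = 4·6 = 24;  |P| = 24
Check the pairing map k ↦ (π_A(k), π_B(k)):
  0 ↦ (0,0)
  1 ↦ (1,0)
  2 ↦ (2,0)
  3 ↦ (3,0)
  4 ↦ (0,1)
  5 ↦ (1,1)
  6 ↦ (2,1)
  7 ↦ (3,1)
  8 ↦ (0,2)
  9 ↦ (1,2)
  10 ↦ (2,2)
  11 ↦ (3,2)
  12 ↦ (0,3)
  13 ↦ (1,3)
  14 ↦ (2,3)
  15 ↦ (3,3)
  16 ↦ (0,4)
  17 ↦ (1,4)
  18 ↦ (2,4)
  19 ↦ (3,4)
  20 ↦ (0,5)
  21 ↦ (1,5)
  22 ↦ (2,5)
  23 ↦ (3,5)
distinct pairs in image: 24 / 24 needed
  → bijection onto A×B; projections well-typed.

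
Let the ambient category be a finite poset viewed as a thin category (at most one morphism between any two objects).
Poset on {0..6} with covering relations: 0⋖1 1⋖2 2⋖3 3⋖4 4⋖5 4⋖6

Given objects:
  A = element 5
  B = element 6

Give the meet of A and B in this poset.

Answer: A∧B = 4

Derivation:
Lower bounds of A=5 and B=6: {0,1,2,3,4}
  0 <= 4
  1 <= 4
  2 <= 4
  3 <= 4
  4 <= 4
glb = 4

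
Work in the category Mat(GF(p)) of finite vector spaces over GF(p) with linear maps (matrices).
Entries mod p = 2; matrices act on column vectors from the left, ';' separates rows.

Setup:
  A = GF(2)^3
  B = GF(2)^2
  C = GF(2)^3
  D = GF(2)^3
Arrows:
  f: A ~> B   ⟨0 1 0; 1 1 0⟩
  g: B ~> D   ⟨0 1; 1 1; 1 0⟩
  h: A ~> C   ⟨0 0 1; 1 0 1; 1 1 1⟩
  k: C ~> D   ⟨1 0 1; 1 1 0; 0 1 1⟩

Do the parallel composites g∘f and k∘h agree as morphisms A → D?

Answer: COMMUTES

Work:
Path 1 = f;g:
  e0=(1,0,0) f~>(0,1) g~>(1,1,0)
  e1=(0,1,0) f~>(1,1) g~>(1,0,1)
  e2=(0,0,1) f~>(0,0) g~>(0,0,0)
  result₁ = ⟨1 1 0; 1 0 0; 0 1 0⟩
Path 2 = h;k:
  e0=(1,0,0) h~>(0,1,1) k~>(1,1,0)
  e1=(0,1,0) h~>(0,0,1) k~>(1,0,1)
  e2=(0,0,1) h~>(1,1,1) k~>(0,0,0)
  result₂ = ⟨1 1 0; 1 0 0; 0 1 0⟩
Equal? equal; square commutes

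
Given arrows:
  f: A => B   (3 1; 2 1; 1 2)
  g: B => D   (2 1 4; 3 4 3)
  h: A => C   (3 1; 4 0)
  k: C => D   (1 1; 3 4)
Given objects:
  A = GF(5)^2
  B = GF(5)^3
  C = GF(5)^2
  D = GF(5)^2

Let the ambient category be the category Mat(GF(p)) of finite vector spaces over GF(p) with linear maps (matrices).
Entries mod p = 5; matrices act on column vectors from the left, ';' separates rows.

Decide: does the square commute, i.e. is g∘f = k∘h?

Answer: COMMUTES

Work:
Along f;g (path 1):
  e0=[1,0] f=>[3,2,1] g=>[2,0]
  e1=[0,1] f=>[1,1,2] g=>[1,3]
  ⟦path⟧₁ = (2 1; 0 3)
Along h;k (path 2):
  e0=[1,0] h=>[3,4] k=>[2,0]
  e1=[0,1] h=>[1,0] k=>[1,3]
  ⟦path⟧₂ = (2 1; 0 3)
Equal? equal; square commutes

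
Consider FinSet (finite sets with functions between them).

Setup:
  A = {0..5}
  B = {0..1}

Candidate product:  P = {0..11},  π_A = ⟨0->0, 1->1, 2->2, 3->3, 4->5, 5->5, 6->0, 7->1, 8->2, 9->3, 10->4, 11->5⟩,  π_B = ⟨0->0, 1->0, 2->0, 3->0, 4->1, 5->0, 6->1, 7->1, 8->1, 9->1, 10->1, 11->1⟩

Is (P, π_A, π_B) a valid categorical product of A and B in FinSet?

Answer: NOT A VALID PRODUCT — duplicate pair at indices 11,4

Trace:
|A|·|B| = 6·2 = 12;  |P| = 12
Check the pairing map k ↦ (π_A(k), π_B(k)):
  0 -> (0,0)
  1 -> (1,0)
  2 -> (2,0)
  3 -> (3,0)
  4 -> (5,1)
  5 -> (5,0)
  6 -> (0,1)
  7 -> (1,1)
  8 -> (2,1)
  9 -> (3,1)
  10 -> (4,1)
  11 -> (5,1)  ✗ repeats pair of k=4
distinct pairs in image: 11 / 12 needed
  → (5,1) hit at k=4 and k=11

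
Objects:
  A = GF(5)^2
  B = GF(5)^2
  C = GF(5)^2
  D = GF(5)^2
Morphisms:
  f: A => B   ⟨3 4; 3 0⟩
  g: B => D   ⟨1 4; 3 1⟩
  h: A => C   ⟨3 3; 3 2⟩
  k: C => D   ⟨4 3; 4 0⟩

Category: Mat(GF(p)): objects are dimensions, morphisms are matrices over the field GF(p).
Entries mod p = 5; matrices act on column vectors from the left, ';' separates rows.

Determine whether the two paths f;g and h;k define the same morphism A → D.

Answer: DOES NOT COMMUTE

Trace:
1) trace f;g:
  e0=[1,0] f=>[3,3] g=>[0,2]
  e1=[0,1] f=>[4,0] g=>[4,2]
  ⟦path⟧₁ = ⟨0 4; 2 2⟩
2) trace h;k:
  e0=[1,0] h=>[3,3] k=>[1,2]
  e1=[0,1] h=>[3,2] k=>[3,2]
  ⟦path⟧₂ = ⟨1 3; 2 2⟩
Equal? distinct morphisms ✗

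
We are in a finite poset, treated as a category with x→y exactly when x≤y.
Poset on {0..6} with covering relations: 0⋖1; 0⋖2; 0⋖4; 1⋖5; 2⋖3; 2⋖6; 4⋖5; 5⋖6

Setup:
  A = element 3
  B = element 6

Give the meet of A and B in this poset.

Answer: A∧B = 2

Trace:
Common predecessors of 3,6: {0,2}
  0 ⊑ 2
  2 ⊑ 2
glb = 2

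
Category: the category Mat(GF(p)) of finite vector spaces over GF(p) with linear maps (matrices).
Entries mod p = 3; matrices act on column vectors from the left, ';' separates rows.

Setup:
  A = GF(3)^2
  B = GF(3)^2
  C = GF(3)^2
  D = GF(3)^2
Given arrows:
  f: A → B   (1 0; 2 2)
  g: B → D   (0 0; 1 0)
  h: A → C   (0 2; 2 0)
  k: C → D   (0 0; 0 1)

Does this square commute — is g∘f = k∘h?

Answer: DOES NOT COMMUTE

Work:
Along f;g (path 1):
  e0=(1,0) f→(1,2) g→(0,1)
  e1=(0,1) f→(0,2) g→(0,0)
  composite₁ = (0 0; 1 0)
Along h;k (path 2):
  e0=(1,0) h→(0,2) k→(0,2)
  e1=(0,1) h→(2,0) k→(0,0)
  composite₂ = (0 0; 2 0)
Equal? NO — does not commute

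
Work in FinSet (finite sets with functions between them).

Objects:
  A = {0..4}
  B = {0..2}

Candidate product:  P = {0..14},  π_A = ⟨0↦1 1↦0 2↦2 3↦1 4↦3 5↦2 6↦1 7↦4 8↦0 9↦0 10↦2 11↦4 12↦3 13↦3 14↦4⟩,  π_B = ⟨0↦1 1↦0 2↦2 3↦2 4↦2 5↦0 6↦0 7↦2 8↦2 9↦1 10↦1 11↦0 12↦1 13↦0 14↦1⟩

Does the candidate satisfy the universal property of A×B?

|A|·|B| = 5·3 = 15;  |P| = 15
Check the pairing map k ↦ (π_A(k), π_B(k)):
  0 ↦ (1,1)
  1 ↦ (0,0)
  2 ↦ (2,2)
  3 ↦ (1,2)
  4 ↦ (3,2)
  5 ↦ (2,0)
  6 ↦ (1,0)
  7 ↦ (4,2)
  8 ↦ (0,2)
  9 ↦ (0,1)
  10 ↦ (2,1)
  11 ↦ (4,0)
  12 ↦ (3,1)
  13 ↦ (3,0)
  14 ↦ (4,1)
distinct pairs in image: 15 / 15 needed
  → bijection onto A×B; projections well-typed.

Answer: VALID PRODUCT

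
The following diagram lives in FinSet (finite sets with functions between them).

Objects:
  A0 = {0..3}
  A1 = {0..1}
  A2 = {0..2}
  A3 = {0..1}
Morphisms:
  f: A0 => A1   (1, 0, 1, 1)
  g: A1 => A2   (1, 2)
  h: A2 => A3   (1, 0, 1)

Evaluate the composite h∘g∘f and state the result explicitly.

Answer: (1, 0, 1, 1)

Trace:
  0 f=>1 g=>2 h=>1
  1 f=>0 g=>1 h=>0
  2 f=>1 g=>2 h=>1
  3 f=>1 g=>2 h=>1
composite: (1, 0, 1, 1)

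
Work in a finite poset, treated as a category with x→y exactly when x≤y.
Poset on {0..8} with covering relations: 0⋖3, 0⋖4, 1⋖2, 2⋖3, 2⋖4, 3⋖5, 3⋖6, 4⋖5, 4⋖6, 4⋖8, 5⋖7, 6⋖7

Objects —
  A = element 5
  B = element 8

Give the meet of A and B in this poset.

{x : x≤A ∧ x≤B} = {0,1,2,4}  (A=5, B=8)
  0 ≤ 4
  1 ≤ 4
  2 ≤ 4
  4 ≤ 4
glb = 4

Answer: A∧B = 4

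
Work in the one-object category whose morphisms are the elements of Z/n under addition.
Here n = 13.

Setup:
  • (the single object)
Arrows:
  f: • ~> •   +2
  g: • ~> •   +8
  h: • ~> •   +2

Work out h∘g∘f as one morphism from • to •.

Answer: +12

Trace:
  0 +2≡2 +8≡10 +2≡12  (mod 13)
⟦path⟧: +12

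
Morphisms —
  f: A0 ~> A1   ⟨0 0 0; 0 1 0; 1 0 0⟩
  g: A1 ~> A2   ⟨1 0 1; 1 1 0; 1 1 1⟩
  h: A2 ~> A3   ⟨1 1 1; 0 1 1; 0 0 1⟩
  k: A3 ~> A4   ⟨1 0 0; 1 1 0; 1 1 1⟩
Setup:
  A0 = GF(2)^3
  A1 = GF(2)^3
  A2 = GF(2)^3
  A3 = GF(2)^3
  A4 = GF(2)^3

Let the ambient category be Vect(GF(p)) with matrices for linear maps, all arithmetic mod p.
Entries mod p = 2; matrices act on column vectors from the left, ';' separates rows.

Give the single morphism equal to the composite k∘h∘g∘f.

  e0=⟨1,0,0⟩ f~>⟨0,0,1⟩ g~>⟨1,0,1⟩ h~>⟨0,1,1⟩ k~>⟨0,1,0⟩
  e1=⟨0,1,0⟩ f~>⟨0,1,0⟩ g~>⟨0,1,1⟩ h~>⟨0,0,1⟩ k~>⟨0,0,1⟩
  e2=⟨0,0,1⟩ f~>⟨0,0,0⟩ g~>⟨0,0,0⟩ h~>⟨0,0,0⟩ k~>⟨0,0,0⟩
⟦path⟧: ⟨0 0 0; 1 0 0; 0 1 0⟩

Answer: ⟨0 0 0; 1 0 0; 0 1 0⟩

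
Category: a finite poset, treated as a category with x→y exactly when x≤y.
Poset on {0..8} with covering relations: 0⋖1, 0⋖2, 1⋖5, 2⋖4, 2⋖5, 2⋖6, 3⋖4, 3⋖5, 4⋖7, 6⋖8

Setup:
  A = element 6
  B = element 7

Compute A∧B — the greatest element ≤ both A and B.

{x : x≤A ∧ x≤B} = {0,2}  (A=6, B=7)
  0 ≤ 2
  2 ≤ 2
glb = 2

Answer: A∧B = 2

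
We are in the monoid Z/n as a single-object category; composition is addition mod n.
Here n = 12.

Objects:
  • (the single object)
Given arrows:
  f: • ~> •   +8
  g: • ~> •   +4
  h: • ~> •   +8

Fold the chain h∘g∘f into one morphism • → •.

  0 +8≡8 +4≡0 +8≡8  (mod 12)
composite: +8

Answer: +8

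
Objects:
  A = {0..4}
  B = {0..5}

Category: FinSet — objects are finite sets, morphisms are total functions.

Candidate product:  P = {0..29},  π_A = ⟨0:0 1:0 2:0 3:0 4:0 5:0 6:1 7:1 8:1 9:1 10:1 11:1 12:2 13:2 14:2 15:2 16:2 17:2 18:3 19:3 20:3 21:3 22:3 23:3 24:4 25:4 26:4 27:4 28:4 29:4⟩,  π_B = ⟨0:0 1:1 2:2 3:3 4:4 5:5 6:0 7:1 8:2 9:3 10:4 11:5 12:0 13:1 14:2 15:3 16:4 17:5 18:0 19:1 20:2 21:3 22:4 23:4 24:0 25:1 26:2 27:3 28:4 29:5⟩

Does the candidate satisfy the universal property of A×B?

Answer: NOT A VALID PRODUCT — duplicate pair at indices 22,23

Work:
|A|·|B| = 5·6 = 30;  |P| = 30
Check the pairing map k ↦ (π_A(k), π_B(k)):
  0 : (0,0)
  1 : (0,1)
  2 : (0,2)
  3 : (0,3)
  4 : (0,4)
  5 : (0,5)
  6 : (1,0)
  7 : (1,1)
  8 : (1,2)
  9 : (1,3)
  10 : (1,4)
  11 : (1,5)
  12 : (2,0)
  13 : (2,1)
  14 : (2,2)
  15 : (2,3)
  16 : (2,4)
  17 : (2,5)
  18 : (3,0)
  19 : (3,1)
  20 : (3,2)
  21 : (3,3)
  22 : (3,4)
  23 : (3,4)  ✗ repeats pair of k=22
  24 : (4,0)
  25 : (4,1)
  26 : (4,2)
  27 : (4,3)
  28 : (4,4)
  29 : (4,5)
distinct pairs in image: 29 / 30 needed
  → (3,4) hit at k=22 and k=23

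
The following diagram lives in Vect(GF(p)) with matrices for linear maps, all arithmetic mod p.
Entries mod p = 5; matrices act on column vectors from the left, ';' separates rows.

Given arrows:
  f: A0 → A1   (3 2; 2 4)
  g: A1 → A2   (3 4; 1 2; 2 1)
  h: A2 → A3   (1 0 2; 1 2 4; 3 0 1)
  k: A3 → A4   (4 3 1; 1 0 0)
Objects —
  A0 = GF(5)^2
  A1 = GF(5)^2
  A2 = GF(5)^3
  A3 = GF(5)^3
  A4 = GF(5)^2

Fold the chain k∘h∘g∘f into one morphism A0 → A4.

Answer: (0 3; 3 3)

Derivation:
  e0=(1,0) f→(3,2) g→(2,2,3) h→(3,3,4) k→(0,3)
  e1=(0,1) f→(2,4) g→(2,0,3) h→(3,4,4) k→(3,3)
⟦path⟧: (0 3; 3 3)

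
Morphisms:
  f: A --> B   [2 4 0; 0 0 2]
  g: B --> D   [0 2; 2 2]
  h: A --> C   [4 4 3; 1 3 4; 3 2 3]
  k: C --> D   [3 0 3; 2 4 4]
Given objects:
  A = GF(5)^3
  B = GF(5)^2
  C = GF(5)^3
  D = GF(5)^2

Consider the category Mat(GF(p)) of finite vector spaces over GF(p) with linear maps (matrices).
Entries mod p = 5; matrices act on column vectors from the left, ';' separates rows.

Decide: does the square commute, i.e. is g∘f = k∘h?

Answer: DOES NOT COMMUTE

Trace:
1) trace f;g:
  e0=(1,0,0) f-->(2,0) g-->(0,4)
  e1=(0,1,0) f-->(4,0) g-->(0,3)
  e2=(0,0,1) f-->(0,2) g-->(4,4)
  result₁ = [0 0 4; 4 3 4]
2) trace h;k:
  e0=(1,0,0) h-->(4,1,3) k-->(1,4)
  e1=(0,1,0) h-->(4,3,2) k-->(3,3)
  e2=(0,0,1) h-->(3,4,3) k-->(3,4)
  result₂ = [1 3 3; 4 3 4]
Equal? NO — does not commute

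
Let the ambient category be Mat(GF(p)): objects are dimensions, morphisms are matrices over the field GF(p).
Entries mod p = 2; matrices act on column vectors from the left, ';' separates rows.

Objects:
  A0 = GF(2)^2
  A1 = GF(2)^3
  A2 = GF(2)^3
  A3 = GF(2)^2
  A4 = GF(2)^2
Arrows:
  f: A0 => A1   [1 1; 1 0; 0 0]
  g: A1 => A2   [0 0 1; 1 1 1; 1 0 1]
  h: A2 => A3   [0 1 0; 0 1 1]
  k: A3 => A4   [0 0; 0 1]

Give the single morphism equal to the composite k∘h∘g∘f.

  e0=[1,0] f=>[1,1,0] g=>[0,0,1] h=>[0,1] k=>[0,1]
  e1=[0,1] f=>[1,0,0] g=>[0,1,1] h=>[1,0] k=>[0,0]
composite: [0 0; 1 0]

Answer: [0 0; 1 0]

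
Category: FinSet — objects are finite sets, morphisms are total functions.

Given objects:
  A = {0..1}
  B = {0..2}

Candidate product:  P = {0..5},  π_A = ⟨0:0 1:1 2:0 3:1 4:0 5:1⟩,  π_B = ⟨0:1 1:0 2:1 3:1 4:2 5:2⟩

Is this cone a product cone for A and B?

|A|·|B| = 2·3 = 6;  |P| = 6
Check the pairing map k ↦ (π_A(k), π_B(k)):
  0 : (0,1)
  1 : (1,0)
  2 : (0,1)  ✗ repeats pair of k=0
  3 : (1,1)
  4 : (0,2)
  5 : (1,2)
distinct pairs in image: 5 / 6 needed
  → (0,1) hit at k=0 and k=2

Answer: NOT A VALID PRODUCT — duplicate pair at indices 2,0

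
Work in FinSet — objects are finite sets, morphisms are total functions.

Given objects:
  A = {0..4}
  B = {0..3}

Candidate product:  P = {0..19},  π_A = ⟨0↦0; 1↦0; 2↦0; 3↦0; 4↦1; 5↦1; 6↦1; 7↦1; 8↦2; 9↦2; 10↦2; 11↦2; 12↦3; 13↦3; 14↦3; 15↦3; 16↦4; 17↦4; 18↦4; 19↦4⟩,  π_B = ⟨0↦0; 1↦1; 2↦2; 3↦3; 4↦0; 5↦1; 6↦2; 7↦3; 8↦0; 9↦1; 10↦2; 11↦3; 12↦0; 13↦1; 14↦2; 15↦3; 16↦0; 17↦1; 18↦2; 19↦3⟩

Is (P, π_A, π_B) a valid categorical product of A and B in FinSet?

Answer: VALID PRODUCT

Derivation:
|A|·|B| = 5·4 = 20;  |P| = 20
Check the pairing map k ↦ (π_A(k), π_B(k)):
  0 ↦ (0,0)
  1 ↦ (0,1)
  2 ↦ (0,2)
  3 ↦ (0,3)
  4 ↦ (1,0)
  5 ↦ (1,1)
  6 ↦ (1,2)
  7 ↦ (1,3)
  8 ↦ (2,0)
  9 ↦ (2,1)
  10 ↦ (2,2)
  11 ↦ (2,3)
  12 ↦ (3,0)
  13 ↦ (3,1)
  14 ↦ (3,2)
  15 ↦ (3,3)
  16 ↦ (4,0)
  17 ↦ (4,1)
  18 ↦ (4,2)
  19 ↦ (4,3)
distinct pairs in image: 20 / 20 needed
  → bijection onto A×B; projections well-typed.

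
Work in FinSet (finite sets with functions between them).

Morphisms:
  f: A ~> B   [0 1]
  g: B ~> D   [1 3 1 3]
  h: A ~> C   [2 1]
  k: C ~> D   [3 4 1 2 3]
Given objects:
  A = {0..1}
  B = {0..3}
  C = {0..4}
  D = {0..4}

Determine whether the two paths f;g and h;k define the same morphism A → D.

Answer: DOES NOT COMMUTE

Derivation:
1) trace f;g:
  0 f~>0 g~>1
  1 f~>1 g~>3
  result₁ = [1 3]
2) trace h;k:
  0 h~>2 k~>1
  1 h~>1 k~>4
  result₂ = [1 4]
Equal? NO — does not commute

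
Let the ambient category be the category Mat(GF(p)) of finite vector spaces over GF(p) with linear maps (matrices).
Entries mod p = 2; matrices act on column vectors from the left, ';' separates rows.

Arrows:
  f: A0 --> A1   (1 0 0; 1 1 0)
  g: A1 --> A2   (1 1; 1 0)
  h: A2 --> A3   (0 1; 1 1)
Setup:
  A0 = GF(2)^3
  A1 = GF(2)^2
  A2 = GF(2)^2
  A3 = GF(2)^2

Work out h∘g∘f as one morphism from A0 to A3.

Answer: (1 0 0; 1 1 0)

Trace:
  e0=[1,0,0] f-->[1,1] g-->[0,1] h-->[1,1]
  e1=[0,1,0] f-->[0,1] g-->[1,0] h-->[0,1]
  e2=[0,0,1] f-->[0,0] g-->[0,0] h-->[0,0]
composite: (1 0 0; 1 1 0)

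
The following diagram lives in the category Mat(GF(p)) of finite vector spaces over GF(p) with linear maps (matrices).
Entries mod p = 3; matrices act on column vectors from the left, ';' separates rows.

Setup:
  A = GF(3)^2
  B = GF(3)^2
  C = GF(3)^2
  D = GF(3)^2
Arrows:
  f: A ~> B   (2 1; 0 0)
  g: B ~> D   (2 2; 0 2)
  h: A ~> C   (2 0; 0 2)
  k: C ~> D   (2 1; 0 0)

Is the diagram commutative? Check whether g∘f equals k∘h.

Answer: COMMUTES

Trace:
Path 1 = f;g:
  e0=[1,0] f~>[2,0] g~>[1,0]
  e1=[0,1] f~>[1,0] g~>[2,0]
  ⟦path⟧₁ = (1 2; 0 0)
Path 2 = h;k:
  e0=[1,0] h~>[2,0] k~>[1,0]
  e1=[0,1] h~>[0,2] k~>[2,0]
  ⟦path⟧₂ = (1 2; 0 0)
Equal? equal; square commutes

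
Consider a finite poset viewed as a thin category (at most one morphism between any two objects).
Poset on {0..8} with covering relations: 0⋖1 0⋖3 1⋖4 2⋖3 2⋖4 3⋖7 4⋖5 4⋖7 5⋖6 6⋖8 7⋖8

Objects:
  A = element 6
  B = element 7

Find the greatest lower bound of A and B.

Answer: A∧B = 4

Trace:
{x : x<=A ∧ x<=B} = {0,1,2,4}  (A=6, B=7)
  0 <= 4
  1 <= 4
  2 <= 4
  4 <= 4
glb = 4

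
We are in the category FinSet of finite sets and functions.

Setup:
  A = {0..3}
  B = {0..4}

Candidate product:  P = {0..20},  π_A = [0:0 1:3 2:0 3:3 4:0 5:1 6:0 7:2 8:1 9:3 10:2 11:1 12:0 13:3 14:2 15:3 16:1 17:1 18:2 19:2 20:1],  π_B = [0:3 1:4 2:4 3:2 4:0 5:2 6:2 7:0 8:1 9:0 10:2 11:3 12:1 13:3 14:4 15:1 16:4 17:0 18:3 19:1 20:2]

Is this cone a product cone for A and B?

Answer: NOT A VALID PRODUCT — |P|=21 ≠ |A|·|B|=20

Trace:
|A|·|B| = 4·5 = 20;  |P| = 21
  → cardinalities differ; no bijection possible.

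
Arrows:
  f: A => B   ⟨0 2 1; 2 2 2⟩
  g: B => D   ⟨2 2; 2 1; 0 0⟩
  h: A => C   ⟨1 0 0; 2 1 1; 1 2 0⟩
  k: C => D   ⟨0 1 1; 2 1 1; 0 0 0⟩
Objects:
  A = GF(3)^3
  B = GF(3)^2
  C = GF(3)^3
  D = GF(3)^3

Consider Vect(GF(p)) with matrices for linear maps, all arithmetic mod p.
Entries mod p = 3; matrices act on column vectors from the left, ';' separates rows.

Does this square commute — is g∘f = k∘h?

Along f;g (path 1):
  e0=[1,0,0] f=>[0,2] g=>[1,2,0]
  e1=[0,1,0] f=>[2,2] g=>[2,0,0]
  e2=[0,0,1] f=>[1,2] g=>[0,1,0]
  ⟦path⟧₁ = ⟨1 2 0; 2 0 1; 0 0 0⟩
Along h;k (path 2):
  e0=[1,0,0] h=>[1,2,1] k=>[0,2,0]
  e1=[0,1,0] h=>[0,1,2] k=>[0,0,0]
  e2=[0,0,1] h=>[0,1,0] k=>[1,1,0]
  ⟦path⟧₂ = ⟨0 0 1; 2 0 1; 0 0 0⟩
Equal? NO — does not commute

Answer: DOES NOT COMMUTE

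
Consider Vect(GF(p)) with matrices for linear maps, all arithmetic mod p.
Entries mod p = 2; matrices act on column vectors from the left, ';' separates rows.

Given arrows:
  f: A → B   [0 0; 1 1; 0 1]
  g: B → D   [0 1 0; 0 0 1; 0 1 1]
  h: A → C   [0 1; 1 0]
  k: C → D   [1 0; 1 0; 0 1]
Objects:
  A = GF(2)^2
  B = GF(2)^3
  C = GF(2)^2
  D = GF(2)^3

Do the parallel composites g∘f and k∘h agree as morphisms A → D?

Along f;g (path 1):
  e0=(1,0) f→(0,1,0) g→(1,0,1)
  e1=(0,1) f→(0,1,1) g→(1,1,0)
  result₁ = [1 1; 0 1; 1 0]
Along h;k (path 2):
  e0=(1,0) h→(0,1) k→(0,0,1)
  e1=(0,1) h→(1,0) k→(1,1,0)
  result₂ = [0 1; 0 1; 1 0]
Equal? distinct morphisms ✗

Answer: DOES NOT COMMUTE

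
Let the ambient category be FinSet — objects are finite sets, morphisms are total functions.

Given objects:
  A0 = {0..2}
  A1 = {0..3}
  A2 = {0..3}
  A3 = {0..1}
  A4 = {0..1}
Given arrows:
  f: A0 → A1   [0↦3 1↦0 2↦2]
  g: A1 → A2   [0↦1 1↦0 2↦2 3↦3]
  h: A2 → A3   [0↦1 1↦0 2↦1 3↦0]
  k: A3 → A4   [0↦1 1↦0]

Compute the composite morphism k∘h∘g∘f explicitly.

Answer: [0↦1 1↦1 2↦0]

Derivation:
  0 f→3 g→3 h→0 k→1
  1 f→0 g→1 h→0 k→1
  2 f→2 g→2 h→1 k→0
result: [0↦1 1↦1 2↦0]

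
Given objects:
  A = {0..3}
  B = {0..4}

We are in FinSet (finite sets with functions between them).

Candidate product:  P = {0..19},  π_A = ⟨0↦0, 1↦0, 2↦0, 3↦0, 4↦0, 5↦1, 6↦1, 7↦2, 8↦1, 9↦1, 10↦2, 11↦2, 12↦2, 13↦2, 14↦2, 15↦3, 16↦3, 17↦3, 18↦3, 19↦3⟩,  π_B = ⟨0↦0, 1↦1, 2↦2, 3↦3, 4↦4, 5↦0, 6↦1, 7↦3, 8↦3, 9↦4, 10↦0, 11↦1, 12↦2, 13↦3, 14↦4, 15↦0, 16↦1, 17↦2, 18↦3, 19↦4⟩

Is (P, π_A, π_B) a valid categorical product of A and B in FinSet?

Answer: NOT A VALID PRODUCT — duplicate pair at indices 13,7

Work:
|A|·|B| = 4·5 = 20;  |P| = 20
Check the pairing map k ↦ (π_A(k), π_B(k)):
  0 ↦ (0,0)
  1 ↦ (0,1)
  2 ↦ (0,2)
  3 ↦ (0,3)
  4 ↦ (0,4)
  5 ↦ (1,0)
  6 ↦ (1,1)
  7 ↦ (2,3)
  8 ↦ (1,3)
  9 ↦ (1,4)
  10 ↦ (2,0)
  11 ↦ (2,1)
  12 ↦ (2,2)
  13 ↦ (2,3)  ✗ repeats pair of k=7
  14 ↦ (2,4)
  15 ↦ (3,0)
  16 ↦ (3,1)
  17 ↦ (3,2)
  18 ↦ (3,3)
  19 ↦ (3,4)
distinct pairs in image: 19 / 20 needed
  → (2,3) hit at k=7 and k=13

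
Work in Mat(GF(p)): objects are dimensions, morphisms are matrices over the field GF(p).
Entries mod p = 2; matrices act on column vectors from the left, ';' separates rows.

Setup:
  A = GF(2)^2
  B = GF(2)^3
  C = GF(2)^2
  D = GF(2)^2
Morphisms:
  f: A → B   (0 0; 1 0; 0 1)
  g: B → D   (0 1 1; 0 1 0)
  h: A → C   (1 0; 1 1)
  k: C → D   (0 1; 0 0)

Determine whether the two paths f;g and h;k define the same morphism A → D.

Answer: DOES NOT COMMUTE

Work:
1) trace f;g:
  e0=[1,0] f→[0,1,0] g→[1,1]
  e1=[0,1] f→[0,0,1] g→[1,0]
  ⟦path⟧₁ = (1 1; 1 0)
2) trace h;k:
  e0=[1,0] h→[1,1] k→[1,0]
  e1=[0,1] h→[0,1] k→[1,0]
  ⟦path⟧₂ = (1 1; 0 0)
Equal? differ; not commutative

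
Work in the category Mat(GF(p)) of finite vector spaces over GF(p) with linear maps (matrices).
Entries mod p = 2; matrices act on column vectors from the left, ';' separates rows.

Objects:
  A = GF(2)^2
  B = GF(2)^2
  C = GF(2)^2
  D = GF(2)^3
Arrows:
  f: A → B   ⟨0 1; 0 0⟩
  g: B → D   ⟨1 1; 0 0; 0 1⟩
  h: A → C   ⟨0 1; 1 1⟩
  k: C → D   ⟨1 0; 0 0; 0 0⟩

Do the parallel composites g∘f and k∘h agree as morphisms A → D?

Answer: COMMUTES

Work:
1) trace f;g:
  e0=⟨1,0⟩ f→⟨0,0⟩ g→⟨0,0,0⟩
  e1=⟨0,1⟩ f→⟨1,0⟩ g→⟨1,0,0⟩
  ⟦path⟧₁ = ⟨0 1; 0 0; 0 0⟩
2) trace h;k:
  e0=⟨1,0⟩ h→⟨0,1⟩ k→⟨0,0,0⟩
  e1=⟨0,1⟩ h→⟨1,1⟩ k→⟨1,0,0⟩
  ⟦path⟧₂ = ⟨0 1; 0 0; 0 0⟩
Equal? equal; square commutes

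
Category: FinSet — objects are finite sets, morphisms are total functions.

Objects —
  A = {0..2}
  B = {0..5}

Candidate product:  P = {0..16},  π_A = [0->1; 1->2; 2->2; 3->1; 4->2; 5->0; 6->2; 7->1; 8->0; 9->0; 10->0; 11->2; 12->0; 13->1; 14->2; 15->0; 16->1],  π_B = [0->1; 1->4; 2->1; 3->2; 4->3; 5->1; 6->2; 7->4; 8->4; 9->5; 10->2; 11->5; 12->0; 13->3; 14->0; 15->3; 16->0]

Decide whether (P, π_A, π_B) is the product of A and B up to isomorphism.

Answer: NOT A VALID PRODUCT — |P|=17 ≠ |A|·|B|=18

Work:
|A|·|B| = 3·6 = 18;  |P| = 17
  → cardinalities differ; no bijection possible.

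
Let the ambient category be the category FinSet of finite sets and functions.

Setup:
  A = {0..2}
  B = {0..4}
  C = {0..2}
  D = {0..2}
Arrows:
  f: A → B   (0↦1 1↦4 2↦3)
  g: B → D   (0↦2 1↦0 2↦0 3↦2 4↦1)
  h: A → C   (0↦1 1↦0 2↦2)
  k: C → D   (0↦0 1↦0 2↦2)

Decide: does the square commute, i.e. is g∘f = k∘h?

1) trace f;g:
  0 f→1 g→0
  1 f→4 g→1
  2 f→3 g→2
  result₁ = (0↦0 1↦1 2↦2)
2) trace h;k:
  0 h→1 k→0
  1 h→0 k→0
  2 h→2 k→2
  result₂ = (0↦0 1↦0 2↦2)
Equal? distinct morphisms ✗

Answer: DOES NOT COMMUTE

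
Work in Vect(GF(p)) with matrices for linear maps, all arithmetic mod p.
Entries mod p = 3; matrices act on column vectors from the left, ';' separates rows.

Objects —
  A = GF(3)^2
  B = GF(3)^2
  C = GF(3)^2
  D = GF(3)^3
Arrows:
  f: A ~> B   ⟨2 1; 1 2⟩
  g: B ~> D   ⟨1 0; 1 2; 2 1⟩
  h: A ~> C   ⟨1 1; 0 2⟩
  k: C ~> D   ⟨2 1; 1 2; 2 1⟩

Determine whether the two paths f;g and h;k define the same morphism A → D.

Answer: COMMUTES

Work:
Path 1 = f;g:
  e0=(1,0) f~>(2,1) g~>(2,1,2)
  e1=(0,1) f~>(1,2) g~>(1,2,1)
  result₁ = ⟨2 1; 1 2; 2 1⟩
Path 2 = h;k:
  e0=(1,0) h~>(1,0) k~>(2,1,2)
  e1=(0,1) h~>(1,2) k~>(1,2,1)
  result₂ = ⟨2 1; 1 2; 2 1⟩
Equal? equal; square commutes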